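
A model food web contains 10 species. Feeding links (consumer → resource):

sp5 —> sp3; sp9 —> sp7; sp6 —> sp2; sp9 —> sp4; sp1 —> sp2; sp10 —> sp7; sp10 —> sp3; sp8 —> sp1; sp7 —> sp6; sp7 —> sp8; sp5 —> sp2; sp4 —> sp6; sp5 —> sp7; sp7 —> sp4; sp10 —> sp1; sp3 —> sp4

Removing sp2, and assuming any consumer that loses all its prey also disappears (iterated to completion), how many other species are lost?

9

Remove sp2.
Round 1: sp1 (all prey gone), sp6 (all prey gone) → extinct.
Round 2: sp8 (all prey gone), sp4 (all prey gone) → extinct.
Round 3: sp3 (all prey gone), sp7 (all prey gone) → extinct.
Round 4: sp10 (all prey gone), sp9 (all prey gone), sp5 (all prey gone) → extinct.
No further losses. Total secondary extinctions: 9.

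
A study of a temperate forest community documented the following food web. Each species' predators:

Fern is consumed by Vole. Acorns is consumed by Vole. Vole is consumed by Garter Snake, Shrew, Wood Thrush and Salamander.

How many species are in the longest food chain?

One longest chain: Fern → Vole → Salamander.
It has 3 species and 2 links.

3 species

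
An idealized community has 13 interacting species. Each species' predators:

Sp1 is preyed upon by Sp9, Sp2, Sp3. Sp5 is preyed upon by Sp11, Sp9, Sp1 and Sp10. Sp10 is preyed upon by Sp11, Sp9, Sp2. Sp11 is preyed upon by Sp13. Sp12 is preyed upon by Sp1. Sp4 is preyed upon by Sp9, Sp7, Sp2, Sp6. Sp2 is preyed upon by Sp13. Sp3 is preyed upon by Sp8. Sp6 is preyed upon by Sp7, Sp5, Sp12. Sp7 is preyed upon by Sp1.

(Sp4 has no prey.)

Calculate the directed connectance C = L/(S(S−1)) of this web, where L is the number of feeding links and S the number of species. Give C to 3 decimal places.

The web has S = 13 species and L = 22 feeding links.
C = L / (S(S−1)) = 22 / 156 = 0.1410 ≈ 0.141.

C = 0.141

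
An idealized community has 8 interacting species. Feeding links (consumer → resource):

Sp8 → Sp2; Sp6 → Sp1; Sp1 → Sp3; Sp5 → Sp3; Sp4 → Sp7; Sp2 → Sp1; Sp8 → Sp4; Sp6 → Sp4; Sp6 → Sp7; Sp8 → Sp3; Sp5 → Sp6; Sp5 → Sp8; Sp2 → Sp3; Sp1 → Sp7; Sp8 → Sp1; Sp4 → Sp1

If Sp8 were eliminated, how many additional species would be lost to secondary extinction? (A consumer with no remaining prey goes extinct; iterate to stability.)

Remove Sp8.
Every predator of it retains at least one other prey: Sp5 still has Sp3, Sp6.
No consumer loses all prey, so no secondary extinctions occur.

0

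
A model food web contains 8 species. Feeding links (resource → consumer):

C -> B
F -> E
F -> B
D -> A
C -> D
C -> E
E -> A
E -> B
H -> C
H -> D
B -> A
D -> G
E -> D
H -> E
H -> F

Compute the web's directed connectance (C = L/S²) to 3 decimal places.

C = 0.234

The web has S = 8 species and L = 15 feeding links.
C = L / S² = 15 / 64 = 0.2344 ≈ 0.234.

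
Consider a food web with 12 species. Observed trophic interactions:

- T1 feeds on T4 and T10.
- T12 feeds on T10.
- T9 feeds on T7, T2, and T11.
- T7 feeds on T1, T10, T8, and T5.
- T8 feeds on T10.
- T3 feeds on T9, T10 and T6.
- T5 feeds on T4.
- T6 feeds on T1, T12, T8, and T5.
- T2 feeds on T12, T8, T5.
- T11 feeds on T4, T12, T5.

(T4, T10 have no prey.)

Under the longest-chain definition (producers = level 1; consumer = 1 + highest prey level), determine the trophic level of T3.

T4 is a producer → level 1.
T1 eats T4 (level 1); other prey at levels: T10 1 → level 2.
T7 eats T1 (level 2); other prey at levels: T10 1, T8 2, T5 2 → level 3.
T9 eats T7 (level 3); other prey at levels: T2 3, T11 3 → level 4.
T3 eats T9 (level 4); other prey at levels: T10 1, T6 3 → level 5.

Trophic level 5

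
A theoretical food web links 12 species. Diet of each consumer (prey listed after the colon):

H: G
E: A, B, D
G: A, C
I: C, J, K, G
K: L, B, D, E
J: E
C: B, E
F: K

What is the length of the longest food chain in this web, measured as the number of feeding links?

One longest chain: A → E → C → G → I.
It has 5 species and 4 links.

4 links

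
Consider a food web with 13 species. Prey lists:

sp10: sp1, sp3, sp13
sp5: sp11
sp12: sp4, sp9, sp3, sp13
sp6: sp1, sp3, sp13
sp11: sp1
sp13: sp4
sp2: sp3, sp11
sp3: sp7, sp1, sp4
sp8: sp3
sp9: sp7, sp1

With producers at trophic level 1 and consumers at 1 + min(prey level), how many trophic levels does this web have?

3

Producers (level 1): sp7, sp1, sp4.
Following each consumer down to its lowest-level prey: sp1 → sp11 → sp5 (levels 1 through 3).
All prey of sp5 (sp11 2) are at level 2 or above, so sp5 is at level 1 + 2 = 3.
Every consumer has at least one prey at level 2 or below, so none exceeds level 3.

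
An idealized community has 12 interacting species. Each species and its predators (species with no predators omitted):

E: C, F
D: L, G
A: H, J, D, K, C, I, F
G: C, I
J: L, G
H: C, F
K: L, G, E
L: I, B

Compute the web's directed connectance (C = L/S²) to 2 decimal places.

The web has S = 12 species and L = 22 feeding links.
C = L / S² = 22 / 144 = 0.1528 ≈ 0.15.

C = 0.15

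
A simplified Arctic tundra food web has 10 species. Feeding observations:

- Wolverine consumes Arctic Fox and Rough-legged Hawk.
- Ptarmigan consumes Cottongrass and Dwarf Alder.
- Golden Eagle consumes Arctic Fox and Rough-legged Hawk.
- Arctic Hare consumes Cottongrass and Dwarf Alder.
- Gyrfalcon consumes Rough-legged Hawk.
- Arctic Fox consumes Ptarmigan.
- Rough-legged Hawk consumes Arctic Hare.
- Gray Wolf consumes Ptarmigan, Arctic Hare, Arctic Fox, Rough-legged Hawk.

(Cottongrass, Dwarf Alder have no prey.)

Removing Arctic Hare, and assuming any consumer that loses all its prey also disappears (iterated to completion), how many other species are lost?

2

Remove Arctic Hare.
Round 1: Rough-legged Hawk (all prey gone) → extinct.
Round 2: Gyrfalcon (all prey gone) → extinct.
No further losses. Total secondary extinctions: 2.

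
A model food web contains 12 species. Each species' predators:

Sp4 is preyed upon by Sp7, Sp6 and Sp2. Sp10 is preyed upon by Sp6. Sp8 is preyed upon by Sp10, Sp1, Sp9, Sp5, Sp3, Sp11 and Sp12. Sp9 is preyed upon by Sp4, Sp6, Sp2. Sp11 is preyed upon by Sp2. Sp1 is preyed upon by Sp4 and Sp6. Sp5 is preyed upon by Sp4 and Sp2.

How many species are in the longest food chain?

One longest chain: Sp8 → Sp9 → Sp4 → Sp6.
It has 4 species and 3 links.

4 species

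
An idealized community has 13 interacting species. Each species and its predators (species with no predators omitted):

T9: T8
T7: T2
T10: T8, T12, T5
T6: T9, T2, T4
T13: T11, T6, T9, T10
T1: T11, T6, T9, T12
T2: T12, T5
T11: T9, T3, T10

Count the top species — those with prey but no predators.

Top species (has prey, but nothing eats it): T3, T4, T8, T12, T5.
Count: 5.

5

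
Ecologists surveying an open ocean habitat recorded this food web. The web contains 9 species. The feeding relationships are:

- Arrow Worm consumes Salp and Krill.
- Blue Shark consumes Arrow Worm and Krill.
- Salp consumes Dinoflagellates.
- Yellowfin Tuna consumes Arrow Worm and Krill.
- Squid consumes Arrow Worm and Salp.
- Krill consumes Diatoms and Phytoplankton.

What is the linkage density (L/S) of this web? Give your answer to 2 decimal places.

L/S = 1.22

There are L = 11 links among S = 9 species.
L/S = 11/9 = 1.2222 ≈ 1.22.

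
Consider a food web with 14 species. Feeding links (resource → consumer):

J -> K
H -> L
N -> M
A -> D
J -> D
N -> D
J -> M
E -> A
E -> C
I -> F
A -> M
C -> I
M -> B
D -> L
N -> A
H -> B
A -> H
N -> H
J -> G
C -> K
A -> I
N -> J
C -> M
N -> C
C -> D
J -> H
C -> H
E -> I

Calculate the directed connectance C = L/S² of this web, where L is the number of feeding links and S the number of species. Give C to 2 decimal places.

C = 0.14

The web has S = 14 species and L = 28 feeding links.
C = L / S² = 28 / 196 = 0.1429 ≈ 0.14.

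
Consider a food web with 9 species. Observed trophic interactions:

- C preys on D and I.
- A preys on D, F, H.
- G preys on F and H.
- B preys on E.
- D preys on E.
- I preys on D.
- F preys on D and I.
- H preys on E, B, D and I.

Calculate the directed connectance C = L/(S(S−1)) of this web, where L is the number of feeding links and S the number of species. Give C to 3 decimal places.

C = 0.222

The web has S = 9 species and L = 16 feeding links.
C = L / (S(S−1)) = 16 / 72 = 0.2222 ≈ 0.222.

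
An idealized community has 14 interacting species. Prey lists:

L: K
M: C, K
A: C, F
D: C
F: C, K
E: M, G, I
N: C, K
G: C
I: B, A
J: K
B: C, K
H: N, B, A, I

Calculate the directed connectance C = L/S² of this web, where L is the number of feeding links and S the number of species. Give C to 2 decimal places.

The web has S = 14 species and L = 23 feeding links.
C = L / S² = 23 / 196 = 0.1173 ≈ 0.12.

C = 0.12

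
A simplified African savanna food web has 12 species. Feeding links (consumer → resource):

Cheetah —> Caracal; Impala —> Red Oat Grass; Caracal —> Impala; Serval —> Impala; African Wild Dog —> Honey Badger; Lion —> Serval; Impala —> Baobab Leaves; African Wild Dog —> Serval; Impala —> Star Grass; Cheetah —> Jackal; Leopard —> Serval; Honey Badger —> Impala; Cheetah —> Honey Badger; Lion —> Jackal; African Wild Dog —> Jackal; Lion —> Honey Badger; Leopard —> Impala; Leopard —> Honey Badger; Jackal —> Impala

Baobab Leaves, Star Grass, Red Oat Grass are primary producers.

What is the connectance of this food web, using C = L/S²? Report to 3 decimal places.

C = 0.132

The web has S = 12 species and L = 19 feeding links.
C = L / S² = 19 / 144 = 0.1319 ≈ 0.132.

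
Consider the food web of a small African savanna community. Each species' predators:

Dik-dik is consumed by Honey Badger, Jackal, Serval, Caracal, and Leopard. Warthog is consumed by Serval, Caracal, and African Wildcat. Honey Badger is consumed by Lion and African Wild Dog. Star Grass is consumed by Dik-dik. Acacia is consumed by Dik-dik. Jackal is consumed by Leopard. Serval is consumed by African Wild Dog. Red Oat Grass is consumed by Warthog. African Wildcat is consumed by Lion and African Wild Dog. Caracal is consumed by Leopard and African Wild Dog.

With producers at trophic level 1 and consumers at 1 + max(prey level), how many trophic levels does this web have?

Producers (level 1): Star Grass, Acacia, Red Oat Grass.
Star Grass → Dik-dik → Caracal → African Wild Dog gives African Wild Dog level 4.
No species has a prey at level 4, so no species reaches level 5.

4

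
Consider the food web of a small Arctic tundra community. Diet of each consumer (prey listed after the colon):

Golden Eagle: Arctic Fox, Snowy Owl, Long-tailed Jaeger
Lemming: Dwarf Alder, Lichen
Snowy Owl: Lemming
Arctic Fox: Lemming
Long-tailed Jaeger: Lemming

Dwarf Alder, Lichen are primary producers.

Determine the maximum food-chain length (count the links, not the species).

3 links

One longest chain: Dwarf Alder → Lemming → Arctic Fox → Golden Eagle.
It has 4 species and 3 links.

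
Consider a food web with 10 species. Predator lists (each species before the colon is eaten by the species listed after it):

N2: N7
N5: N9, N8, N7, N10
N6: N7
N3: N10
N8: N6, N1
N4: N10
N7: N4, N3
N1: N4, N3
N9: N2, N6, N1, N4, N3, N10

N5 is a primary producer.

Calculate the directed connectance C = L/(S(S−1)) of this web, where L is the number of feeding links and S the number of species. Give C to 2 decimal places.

C = 0.22

The web has S = 10 species and L = 20 feeding links.
C = L / (S(S−1)) = 20 / 90 = 0.2222 ≈ 0.22.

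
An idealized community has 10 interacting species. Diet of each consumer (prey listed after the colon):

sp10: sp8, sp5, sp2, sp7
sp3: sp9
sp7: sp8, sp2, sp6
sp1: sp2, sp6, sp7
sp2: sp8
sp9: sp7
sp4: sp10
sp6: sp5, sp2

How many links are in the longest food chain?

One longest chain: sp8 → sp2 → sp6 → sp7 → sp10 → sp4.
It has 6 species and 5 links.

5 links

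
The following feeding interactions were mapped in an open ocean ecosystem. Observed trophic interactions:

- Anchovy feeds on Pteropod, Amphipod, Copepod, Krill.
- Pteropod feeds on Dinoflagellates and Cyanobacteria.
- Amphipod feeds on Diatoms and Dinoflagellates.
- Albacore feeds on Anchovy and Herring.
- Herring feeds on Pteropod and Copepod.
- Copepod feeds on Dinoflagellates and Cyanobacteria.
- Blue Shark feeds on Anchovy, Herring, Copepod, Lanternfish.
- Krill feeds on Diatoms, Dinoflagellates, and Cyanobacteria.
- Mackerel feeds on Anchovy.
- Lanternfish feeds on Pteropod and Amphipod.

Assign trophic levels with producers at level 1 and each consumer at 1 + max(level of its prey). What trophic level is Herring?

Dinoflagellates is a producer → level 1.
Copepod eats Dinoflagellates (level 1); other prey at levels: Cyanobacteria 1 → level 2.
Herring eats Copepod (level 2); other prey at levels: Pteropod 2 → level 3.

Trophic level 3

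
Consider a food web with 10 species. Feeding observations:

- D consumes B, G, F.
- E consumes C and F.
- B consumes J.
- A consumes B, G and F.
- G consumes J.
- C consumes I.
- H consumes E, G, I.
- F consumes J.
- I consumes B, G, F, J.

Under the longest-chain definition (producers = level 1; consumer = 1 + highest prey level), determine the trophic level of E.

Trophic level 5

J is a producer → level 1.
F eats J → level 2.
I eats F (level 2); other prey at levels: J 1, B 2, G 2 → level 3.
C eats I → level 4.
E eats C (level 4); other prey at levels: F 2 → level 5.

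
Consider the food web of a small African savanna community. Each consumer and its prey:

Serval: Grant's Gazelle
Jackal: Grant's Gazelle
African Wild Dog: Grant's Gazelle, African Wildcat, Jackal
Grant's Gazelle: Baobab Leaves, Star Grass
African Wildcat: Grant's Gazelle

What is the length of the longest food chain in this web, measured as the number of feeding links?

One longest chain: Baobab Leaves → Grant's Gazelle → African Wildcat → African Wild Dog.
It has 4 species and 3 links.

3 links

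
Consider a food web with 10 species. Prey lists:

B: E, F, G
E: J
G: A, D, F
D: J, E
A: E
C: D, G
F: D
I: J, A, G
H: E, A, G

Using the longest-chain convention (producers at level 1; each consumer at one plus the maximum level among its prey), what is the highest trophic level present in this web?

Producers (level 1): J.
J → E → D → F → G → H gives H level 6.
No species has a prey at level 6, so no species reaches level 7.

6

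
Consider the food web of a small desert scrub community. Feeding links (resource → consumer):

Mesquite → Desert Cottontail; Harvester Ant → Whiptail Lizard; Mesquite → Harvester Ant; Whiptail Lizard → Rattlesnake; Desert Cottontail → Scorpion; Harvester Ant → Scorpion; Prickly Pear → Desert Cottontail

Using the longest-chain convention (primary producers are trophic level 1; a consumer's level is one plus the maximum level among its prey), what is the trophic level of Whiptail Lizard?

Trophic level 3

Mesquite is a producer → level 1.
Harvester Ant eats Mesquite → level 2.
Whiptail Lizard eats Harvester Ant → level 3.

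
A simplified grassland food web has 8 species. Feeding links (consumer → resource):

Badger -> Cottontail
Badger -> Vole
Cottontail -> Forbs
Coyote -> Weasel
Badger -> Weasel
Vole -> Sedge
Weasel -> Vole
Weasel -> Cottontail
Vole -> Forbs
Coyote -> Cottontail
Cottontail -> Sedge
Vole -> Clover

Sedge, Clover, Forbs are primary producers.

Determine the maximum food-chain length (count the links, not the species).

3 links

One longest chain: Sedge → Cottontail → Weasel → Badger.
It has 4 species and 3 links.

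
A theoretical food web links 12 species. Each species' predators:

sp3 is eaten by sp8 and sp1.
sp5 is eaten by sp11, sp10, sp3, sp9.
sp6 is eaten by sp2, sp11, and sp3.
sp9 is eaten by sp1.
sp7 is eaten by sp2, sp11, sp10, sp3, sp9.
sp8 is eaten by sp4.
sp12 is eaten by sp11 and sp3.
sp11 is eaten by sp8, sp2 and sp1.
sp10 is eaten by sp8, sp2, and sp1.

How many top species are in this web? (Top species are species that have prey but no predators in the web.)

Top species (has prey, but nothing eats it): sp1, sp2, sp4.
Count: 3.

3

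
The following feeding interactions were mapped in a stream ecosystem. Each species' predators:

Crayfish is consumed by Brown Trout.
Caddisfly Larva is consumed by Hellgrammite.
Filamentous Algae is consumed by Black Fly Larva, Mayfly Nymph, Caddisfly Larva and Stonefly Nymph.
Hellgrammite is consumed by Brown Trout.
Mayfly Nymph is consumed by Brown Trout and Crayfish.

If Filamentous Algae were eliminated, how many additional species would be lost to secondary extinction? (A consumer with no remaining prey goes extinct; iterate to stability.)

Remove Filamentous Algae.
Round 1: Caddisfly Larva (all prey gone), Mayfly Nymph (all prey gone), Black Fly Larva (all prey gone), Stonefly Nymph (all prey gone) → extinct.
Round 2: Hellgrammite (all prey gone), Crayfish (all prey gone) → extinct.
Round 3: Brown Trout (all prey gone) → extinct.
No further losses. Total secondary extinctions: 7.

7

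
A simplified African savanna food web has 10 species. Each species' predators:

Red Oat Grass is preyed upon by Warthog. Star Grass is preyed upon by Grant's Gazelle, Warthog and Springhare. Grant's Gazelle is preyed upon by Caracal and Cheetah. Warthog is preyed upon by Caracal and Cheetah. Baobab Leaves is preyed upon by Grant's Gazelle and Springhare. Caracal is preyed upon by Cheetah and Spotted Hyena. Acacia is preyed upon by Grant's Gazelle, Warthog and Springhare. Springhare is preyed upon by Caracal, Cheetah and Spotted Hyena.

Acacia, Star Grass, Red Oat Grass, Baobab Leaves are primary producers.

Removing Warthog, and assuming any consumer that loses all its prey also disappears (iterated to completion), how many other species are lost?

0

Remove Warthog.
Every predator of it retains at least one other prey: Caracal still has Springhare, Grant's Gazelle; Cheetah still has Springhare, Grant's Gazelle, Caracal.
No consumer loses all prey, so no secondary extinctions occur.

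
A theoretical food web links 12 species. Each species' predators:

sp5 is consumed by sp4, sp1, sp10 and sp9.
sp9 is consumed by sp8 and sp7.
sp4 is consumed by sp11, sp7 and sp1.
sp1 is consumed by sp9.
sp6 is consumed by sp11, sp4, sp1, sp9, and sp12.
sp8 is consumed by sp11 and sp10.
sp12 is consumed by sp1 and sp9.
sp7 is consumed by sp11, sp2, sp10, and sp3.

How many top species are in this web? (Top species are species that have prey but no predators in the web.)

Top species (has prey, but nothing eats it): sp10, sp2, sp11, sp3.
Count: 4.

4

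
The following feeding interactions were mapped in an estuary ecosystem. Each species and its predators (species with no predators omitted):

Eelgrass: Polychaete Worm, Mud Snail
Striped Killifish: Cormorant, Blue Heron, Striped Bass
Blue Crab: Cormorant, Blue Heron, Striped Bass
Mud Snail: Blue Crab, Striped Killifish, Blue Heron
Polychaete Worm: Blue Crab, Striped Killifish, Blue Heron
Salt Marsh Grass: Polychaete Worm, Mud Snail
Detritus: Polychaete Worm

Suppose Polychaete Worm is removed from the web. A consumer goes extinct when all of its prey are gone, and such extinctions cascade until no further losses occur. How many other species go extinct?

0

Remove Polychaete Worm.
Every predator of it retains at least one other prey: Blue Crab still has Mud Snail; Striped Killifish still has Mud Snail; Blue Heron still has Mud Snail, Blue Crab, Striped Killifish.
No consumer loses all prey, so no secondary extinctions occur.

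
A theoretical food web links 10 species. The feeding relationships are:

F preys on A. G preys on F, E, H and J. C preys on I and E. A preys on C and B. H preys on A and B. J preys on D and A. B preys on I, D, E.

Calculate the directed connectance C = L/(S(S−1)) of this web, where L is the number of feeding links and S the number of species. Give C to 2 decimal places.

The web has S = 10 species and L = 16 feeding links.
C = L / (S(S−1)) = 16 / 90 = 0.1778 ≈ 0.18.

C = 0.18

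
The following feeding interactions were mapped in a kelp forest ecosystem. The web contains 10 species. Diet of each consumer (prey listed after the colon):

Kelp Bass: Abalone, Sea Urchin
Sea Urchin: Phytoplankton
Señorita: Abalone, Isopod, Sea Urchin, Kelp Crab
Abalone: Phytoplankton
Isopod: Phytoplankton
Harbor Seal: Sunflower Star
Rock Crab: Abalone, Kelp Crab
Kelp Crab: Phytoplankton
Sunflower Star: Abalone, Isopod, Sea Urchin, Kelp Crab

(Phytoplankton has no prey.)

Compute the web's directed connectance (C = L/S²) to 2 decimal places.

C = 0.17

The web has S = 10 species and L = 17 feeding links.
C = L / S² = 17 / 100 = 0.1700 ≈ 0.17.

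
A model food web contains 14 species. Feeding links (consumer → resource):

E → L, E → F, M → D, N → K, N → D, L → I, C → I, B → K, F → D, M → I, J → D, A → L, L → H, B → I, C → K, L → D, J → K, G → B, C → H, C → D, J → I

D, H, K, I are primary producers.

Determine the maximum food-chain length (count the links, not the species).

One longest chain: D → F → E.
It has 3 species and 2 links.

2 links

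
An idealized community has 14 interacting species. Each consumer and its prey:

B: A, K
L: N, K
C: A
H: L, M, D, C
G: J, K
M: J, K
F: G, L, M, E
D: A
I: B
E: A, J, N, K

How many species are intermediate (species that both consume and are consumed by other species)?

7

Intermediate species (has both prey and predators): G, B, L, M, E, D, C.
Count: 7.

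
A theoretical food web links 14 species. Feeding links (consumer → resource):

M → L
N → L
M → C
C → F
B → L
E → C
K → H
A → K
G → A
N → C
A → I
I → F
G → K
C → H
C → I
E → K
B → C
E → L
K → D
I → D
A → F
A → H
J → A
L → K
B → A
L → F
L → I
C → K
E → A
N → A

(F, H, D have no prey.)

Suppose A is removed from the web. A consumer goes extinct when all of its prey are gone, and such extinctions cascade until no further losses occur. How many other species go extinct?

1

Remove A.
Round 1: J (all prey gone) → extinct.
No further losses. Total secondary extinctions: 1.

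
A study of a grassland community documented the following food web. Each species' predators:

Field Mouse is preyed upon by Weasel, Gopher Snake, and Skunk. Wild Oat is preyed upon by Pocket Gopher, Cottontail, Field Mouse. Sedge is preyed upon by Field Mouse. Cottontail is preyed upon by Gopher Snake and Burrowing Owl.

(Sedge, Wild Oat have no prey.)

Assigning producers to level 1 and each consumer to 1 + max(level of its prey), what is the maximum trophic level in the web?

3

Producers (level 1): Sedge, Wild Oat.
Wild Oat → Cottontail → Gopher Snake gives Gopher Snake level 3.
No species has a prey at level 3, so no species reaches level 4.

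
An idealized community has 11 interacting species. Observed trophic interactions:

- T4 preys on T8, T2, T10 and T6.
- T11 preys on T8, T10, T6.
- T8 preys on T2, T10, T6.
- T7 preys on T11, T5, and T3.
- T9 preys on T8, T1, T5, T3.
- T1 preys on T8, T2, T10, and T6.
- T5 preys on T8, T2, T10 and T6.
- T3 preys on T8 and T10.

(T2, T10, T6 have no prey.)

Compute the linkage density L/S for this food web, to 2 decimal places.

There are L = 27 links among S = 11 species.
L/S = 27/11 = 2.4545 ≈ 2.45.

L/S = 2.45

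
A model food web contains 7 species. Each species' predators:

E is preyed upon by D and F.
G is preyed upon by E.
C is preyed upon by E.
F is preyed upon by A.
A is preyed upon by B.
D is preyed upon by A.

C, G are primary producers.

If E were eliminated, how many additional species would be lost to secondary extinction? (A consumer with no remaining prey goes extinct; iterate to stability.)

4

Remove E.
Round 1: F (all prey gone), D (all prey gone) → extinct.
Round 2: A (all prey gone) → extinct.
Round 3: B (all prey gone) → extinct.
No further losses. Total secondary extinctions: 4.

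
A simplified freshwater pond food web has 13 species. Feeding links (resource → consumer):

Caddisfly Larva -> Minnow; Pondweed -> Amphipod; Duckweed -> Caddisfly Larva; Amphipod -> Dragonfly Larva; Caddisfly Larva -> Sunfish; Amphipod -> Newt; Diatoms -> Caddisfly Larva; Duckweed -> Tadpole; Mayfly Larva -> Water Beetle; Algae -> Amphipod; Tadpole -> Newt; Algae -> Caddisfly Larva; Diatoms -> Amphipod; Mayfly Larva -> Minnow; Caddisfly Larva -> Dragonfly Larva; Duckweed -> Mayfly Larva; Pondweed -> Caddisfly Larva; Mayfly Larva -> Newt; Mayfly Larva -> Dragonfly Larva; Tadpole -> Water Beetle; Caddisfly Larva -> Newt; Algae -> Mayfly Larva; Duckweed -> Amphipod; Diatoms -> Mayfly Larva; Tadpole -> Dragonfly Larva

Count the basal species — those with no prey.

4

Basal species (no prey listed): Duckweed, Algae, Diatoms, Pondweed.
Count: 4.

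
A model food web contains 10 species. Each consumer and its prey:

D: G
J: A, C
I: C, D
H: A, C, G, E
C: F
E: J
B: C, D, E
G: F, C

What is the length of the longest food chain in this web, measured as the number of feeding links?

One longest chain: F → C → G → D → I.
It has 5 species and 4 links.

4 links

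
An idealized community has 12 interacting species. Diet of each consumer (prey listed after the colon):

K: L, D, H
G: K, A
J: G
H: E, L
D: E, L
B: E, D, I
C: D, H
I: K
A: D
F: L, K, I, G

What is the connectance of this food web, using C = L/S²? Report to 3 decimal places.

The web has S = 12 species and L = 21 feeding links.
C = L / S² = 21 / 144 = 0.1458 ≈ 0.146.

C = 0.146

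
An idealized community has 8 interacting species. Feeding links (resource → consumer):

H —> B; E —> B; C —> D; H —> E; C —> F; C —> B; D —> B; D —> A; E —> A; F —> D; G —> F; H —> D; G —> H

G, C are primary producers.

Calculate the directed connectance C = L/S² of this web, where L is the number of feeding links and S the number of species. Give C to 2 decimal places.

The web has S = 8 species and L = 13 feeding links.
C = L / S² = 13 / 64 = 0.2031 ≈ 0.20.

C = 0.20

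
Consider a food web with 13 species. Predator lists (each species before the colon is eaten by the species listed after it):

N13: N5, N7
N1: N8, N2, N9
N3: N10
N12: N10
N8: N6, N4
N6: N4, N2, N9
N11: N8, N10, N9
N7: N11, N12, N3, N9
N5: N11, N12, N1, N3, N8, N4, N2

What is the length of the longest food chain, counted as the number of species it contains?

One longest chain: N13 → N5 → N11 → N8 → N6 → N4.
It has 6 species and 5 links.

6 species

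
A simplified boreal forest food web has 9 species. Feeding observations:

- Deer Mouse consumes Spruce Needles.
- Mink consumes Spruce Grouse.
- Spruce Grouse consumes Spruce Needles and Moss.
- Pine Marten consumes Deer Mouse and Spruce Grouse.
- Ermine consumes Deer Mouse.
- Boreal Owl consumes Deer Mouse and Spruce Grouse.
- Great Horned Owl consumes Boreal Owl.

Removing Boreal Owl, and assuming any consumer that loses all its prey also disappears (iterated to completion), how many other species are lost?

1

Remove Boreal Owl.
Round 1: Great Horned Owl (all prey gone) → extinct.
No further losses. Total secondary extinctions: 1.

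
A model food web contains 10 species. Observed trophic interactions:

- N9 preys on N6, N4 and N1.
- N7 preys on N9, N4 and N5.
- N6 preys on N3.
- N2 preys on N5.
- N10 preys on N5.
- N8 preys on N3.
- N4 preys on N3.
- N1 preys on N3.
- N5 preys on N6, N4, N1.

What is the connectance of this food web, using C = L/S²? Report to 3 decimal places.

C = 0.150

The web has S = 10 species and L = 15 feeding links.
C = L / S² = 15 / 100 = 0.1500 ≈ 0.150.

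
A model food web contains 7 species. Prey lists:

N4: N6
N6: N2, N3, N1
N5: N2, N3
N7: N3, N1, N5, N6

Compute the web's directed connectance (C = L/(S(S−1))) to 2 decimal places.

C = 0.24

The web has S = 7 species and L = 10 feeding links.
C = L / (S(S−1)) = 10 / 42 = 0.2381 ≈ 0.24.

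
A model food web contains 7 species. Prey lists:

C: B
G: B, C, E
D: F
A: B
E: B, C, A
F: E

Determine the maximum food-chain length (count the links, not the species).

One longest chain: B → C → E → F → D.
It has 5 species and 4 links.

4 links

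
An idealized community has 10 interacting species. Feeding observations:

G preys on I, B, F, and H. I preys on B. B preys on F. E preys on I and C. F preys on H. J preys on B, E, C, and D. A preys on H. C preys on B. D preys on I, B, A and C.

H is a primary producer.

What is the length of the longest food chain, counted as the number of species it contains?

6 species

One longest chain: H → F → B → C → D → J.
It has 6 species and 5 links.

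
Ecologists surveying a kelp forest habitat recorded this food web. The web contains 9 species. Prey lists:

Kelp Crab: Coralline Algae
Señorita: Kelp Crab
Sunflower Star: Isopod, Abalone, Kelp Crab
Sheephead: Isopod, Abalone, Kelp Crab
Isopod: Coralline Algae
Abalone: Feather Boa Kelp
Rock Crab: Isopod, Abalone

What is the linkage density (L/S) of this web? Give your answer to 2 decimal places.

There are L = 12 links among S = 9 species.
L/S = 12/9 = 1.3333 ≈ 1.33.

L/S = 1.33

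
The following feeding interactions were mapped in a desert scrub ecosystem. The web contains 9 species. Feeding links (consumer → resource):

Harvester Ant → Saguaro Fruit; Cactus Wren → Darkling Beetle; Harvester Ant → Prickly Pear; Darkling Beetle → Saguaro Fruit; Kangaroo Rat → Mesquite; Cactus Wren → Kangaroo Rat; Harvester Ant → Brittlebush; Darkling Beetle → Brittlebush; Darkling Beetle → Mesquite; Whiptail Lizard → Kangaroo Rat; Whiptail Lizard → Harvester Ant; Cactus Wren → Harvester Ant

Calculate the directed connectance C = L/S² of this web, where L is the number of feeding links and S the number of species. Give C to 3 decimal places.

The web has S = 9 species and L = 12 feeding links.
C = L / S² = 12 / 81 = 0.1481 ≈ 0.148.

C = 0.148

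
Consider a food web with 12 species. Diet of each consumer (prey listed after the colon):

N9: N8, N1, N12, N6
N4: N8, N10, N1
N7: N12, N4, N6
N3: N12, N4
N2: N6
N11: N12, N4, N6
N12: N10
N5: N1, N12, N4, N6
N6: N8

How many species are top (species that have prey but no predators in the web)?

6

Top species (has prey, but nothing eats it): N9, N5, N3, N2, N7, N11.
Count: 6.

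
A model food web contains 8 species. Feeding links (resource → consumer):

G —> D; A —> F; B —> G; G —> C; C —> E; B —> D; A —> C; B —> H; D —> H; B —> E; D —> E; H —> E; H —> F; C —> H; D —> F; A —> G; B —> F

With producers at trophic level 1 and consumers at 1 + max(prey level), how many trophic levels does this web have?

Producers (level 1): A, B.
A → G → D → H → E gives E level 5.
No species has a prey at level 5, so no species reaches level 6.

5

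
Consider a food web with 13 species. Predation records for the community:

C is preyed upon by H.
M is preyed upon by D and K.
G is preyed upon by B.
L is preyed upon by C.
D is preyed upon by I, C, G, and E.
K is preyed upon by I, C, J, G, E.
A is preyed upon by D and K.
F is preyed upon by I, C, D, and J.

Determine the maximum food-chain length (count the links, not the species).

3 links

One longest chain: A → D → G → B.
It has 4 species and 3 links.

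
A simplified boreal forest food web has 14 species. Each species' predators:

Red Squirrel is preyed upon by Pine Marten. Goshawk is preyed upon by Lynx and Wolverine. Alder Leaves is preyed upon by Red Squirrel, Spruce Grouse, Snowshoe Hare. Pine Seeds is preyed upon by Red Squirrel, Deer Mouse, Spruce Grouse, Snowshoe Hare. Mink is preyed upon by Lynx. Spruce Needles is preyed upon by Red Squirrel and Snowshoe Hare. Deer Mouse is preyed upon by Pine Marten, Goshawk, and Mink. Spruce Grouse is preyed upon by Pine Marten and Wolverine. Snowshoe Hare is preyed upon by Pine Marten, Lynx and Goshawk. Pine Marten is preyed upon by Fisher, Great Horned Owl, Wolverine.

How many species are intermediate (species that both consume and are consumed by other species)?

Intermediate species (has both prey and predators): Spruce Grouse, Snowshoe Hare, Deer Mouse, Red Squirrel, Pine Marten, Goshawk, Mink.
Count: 7.

7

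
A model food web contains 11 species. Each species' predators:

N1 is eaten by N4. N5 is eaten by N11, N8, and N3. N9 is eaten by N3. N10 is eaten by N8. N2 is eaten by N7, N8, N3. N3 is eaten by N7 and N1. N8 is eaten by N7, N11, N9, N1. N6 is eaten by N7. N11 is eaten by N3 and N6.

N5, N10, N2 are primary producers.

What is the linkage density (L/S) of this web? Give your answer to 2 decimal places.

L/S = 1.64

There are L = 18 links among S = 11 species.
L/S = 18/11 = 1.6364 ≈ 1.64.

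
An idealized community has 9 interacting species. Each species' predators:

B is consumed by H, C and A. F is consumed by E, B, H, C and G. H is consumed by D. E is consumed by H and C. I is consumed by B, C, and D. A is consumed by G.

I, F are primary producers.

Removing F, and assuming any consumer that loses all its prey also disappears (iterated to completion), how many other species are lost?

Remove F.
Round 1: E (all prey gone) → extinct.
No further losses. Total secondary extinctions: 1.

1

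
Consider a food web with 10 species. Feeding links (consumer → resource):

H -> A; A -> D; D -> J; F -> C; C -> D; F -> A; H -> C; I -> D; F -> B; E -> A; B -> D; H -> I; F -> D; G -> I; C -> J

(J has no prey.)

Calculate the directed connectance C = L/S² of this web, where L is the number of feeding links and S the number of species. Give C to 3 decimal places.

The web has S = 10 species and L = 15 feeding links.
C = L / S² = 15 / 100 = 0.1500 ≈ 0.150.

C = 0.150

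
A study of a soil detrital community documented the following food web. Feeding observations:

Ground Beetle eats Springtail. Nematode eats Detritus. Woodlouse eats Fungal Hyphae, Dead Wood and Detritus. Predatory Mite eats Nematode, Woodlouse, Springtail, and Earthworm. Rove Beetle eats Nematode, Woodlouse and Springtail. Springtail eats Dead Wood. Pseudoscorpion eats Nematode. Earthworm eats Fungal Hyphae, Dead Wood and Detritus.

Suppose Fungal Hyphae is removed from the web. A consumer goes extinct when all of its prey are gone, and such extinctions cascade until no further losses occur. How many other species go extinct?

0

Remove Fungal Hyphae.
Every predator of it retains at least one other prey: Woodlouse still has Detritus, Dead Wood; Earthworm still has Detritus, Dead Wood.
No consumer loses all prey, so no secondary extinctions occur.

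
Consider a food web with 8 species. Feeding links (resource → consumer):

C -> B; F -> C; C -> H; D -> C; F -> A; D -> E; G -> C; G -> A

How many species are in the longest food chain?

3 species

One longest chain: F → C → H.
It has 3 species and 2 links.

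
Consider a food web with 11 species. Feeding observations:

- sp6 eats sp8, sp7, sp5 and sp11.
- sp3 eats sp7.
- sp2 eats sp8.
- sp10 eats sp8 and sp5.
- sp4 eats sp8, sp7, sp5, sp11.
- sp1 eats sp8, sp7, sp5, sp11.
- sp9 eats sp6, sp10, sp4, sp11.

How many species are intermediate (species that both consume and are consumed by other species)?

Intermediate species (has both prey and predators): sp6, sp10, sp4.
Count: 3.

3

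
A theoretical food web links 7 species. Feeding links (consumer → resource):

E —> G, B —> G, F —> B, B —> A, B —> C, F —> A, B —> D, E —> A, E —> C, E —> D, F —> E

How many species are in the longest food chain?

One longest chain: C → E → F.
It has 3 species and 2 links.

3 species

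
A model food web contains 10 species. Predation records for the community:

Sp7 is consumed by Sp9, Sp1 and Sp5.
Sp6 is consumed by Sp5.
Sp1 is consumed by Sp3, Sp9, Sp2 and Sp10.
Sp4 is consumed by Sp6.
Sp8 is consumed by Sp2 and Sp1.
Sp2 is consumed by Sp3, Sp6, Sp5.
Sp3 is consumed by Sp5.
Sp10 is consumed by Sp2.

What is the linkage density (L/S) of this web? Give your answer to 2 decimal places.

L/S = 1.60

There are L = 16 links among S = 10 species.
L/S = 16/10 = 1.6000 ≈ 1.60.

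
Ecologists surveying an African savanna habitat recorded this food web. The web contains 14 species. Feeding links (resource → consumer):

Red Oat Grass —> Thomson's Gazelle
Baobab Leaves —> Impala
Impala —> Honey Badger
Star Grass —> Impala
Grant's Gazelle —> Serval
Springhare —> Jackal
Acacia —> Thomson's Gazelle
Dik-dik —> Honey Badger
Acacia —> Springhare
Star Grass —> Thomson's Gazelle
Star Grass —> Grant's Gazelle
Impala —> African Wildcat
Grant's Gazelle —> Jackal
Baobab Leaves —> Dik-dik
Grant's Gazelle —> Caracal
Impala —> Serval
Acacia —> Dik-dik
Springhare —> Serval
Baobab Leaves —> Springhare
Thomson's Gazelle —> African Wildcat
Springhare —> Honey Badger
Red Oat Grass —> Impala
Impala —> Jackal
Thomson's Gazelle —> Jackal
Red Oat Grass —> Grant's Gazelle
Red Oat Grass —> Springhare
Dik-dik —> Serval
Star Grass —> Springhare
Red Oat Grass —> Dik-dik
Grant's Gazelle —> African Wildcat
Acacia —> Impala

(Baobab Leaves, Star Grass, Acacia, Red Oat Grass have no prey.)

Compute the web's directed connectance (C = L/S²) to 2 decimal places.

C = 0.16

The web has S = 14 species and L = 31 feeding links.
C = L / S² = 31 / 196 = 0.1582 ≈ 0.16.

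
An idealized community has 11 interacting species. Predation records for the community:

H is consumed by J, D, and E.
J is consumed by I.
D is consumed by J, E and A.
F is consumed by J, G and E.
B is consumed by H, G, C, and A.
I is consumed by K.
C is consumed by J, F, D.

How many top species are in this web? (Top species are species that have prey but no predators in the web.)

Top species (has prey, but nothing eats it): A, G, E, K.
Count: 4.

4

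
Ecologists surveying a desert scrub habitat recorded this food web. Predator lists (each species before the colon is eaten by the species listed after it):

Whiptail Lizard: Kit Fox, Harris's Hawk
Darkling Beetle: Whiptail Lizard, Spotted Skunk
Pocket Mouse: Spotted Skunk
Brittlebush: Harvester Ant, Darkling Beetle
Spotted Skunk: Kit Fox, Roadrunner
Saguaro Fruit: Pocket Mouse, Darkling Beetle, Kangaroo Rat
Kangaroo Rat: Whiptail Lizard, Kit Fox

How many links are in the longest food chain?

One longest chain: Saguaro Fruit → Darkling Beetle → Whiptail Lizard → Kit Fox.
It has 4 species and 3 links.

3 links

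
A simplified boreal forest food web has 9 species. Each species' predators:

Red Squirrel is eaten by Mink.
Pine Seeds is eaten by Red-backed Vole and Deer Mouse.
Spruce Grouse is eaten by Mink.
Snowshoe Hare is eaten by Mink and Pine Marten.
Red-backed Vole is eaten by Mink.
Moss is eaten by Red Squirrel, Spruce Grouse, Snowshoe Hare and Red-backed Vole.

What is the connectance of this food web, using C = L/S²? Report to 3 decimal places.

The web has S = 9 species and L = 11 feeding links.
C = L / S² = 11 / 81 = 0.1358 ≈ 0.136.

C = 0.136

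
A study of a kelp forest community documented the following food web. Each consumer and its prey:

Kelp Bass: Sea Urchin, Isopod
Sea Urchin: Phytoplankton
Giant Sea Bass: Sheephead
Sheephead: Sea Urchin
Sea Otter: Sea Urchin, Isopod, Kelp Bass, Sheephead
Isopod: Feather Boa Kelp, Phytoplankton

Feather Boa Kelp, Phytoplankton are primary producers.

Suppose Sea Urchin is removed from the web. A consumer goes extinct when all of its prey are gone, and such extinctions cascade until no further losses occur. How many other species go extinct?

Remove Sea Urchin.
Round 1: Sheephead (all prey gone) → extinct.
Round 2: Giant Sea Bass (all prey gone) → extinct.
No further losses. Total secondary extinctions: 2.

2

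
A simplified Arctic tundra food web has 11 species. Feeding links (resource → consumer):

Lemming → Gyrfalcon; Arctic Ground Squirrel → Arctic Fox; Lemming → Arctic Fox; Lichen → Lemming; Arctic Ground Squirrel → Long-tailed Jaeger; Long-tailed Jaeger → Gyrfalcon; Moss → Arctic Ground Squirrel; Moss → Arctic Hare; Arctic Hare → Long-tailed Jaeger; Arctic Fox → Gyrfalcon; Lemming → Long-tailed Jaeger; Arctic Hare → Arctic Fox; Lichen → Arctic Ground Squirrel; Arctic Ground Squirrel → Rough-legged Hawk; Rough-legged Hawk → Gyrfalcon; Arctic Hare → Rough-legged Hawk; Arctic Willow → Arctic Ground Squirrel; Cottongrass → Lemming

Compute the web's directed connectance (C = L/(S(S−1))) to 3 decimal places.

C = 0.164

The web has S = 11 species and L = 18 feeding links.
C = L / (S(S−1)) = 18 / 110 = 0.1636 ≈ 0.164.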